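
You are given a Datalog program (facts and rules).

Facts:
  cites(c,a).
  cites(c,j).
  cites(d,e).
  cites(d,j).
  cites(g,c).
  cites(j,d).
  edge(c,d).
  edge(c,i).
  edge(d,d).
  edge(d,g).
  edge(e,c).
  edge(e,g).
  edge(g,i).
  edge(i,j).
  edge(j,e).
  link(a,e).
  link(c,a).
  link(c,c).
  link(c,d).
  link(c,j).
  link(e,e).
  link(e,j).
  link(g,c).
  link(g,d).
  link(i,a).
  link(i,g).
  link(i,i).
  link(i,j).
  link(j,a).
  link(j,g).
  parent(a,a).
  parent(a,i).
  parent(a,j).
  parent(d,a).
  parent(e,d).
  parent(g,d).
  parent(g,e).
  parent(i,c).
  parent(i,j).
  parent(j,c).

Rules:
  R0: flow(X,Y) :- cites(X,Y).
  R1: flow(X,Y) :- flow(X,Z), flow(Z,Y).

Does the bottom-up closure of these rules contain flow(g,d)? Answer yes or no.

yes

round 1: derive flow(c,a) via R0 from cites(c,a)
round 1: derive flow(c,j) via R0 from cites(c,j)
round 1: derive flow(d,e) via R0 from cites(d,e)
round 1: derive flow(d,j) via R0 from cites(d,j)
round 1: derive flow(g,c) via R0 from cites(g,c)
round 1: derive flow(j,d) via R0 from cites(j,d)
round 2: derive flow(c,d) via R1 from flow(c,j), flow(j,d)
round 2: derive flow(d,d) via R1 from flow(d,j), flow(j,d)
round 2: derive flow(g,a) via R1 from flow(g,c), flow(c,a)
round 2: derive flow(g,j) via R1 from flow(g,c), flow(c,j)
round 2: derive flow(j,e) via R1 from flow(j,d), flow(d,e)
round 2: derive flow(j,j) via R1 from flow(j,d), flow(d,j)
round 3: derive flow(c,e) via R1 from flow(c,d), flow(d,e)
round 3: derive flow(g,d) via R1 from flow(g,c), flow(c,d)
round 3: derive flow(g,e) via R1 from flow(g,j), flow(j,e)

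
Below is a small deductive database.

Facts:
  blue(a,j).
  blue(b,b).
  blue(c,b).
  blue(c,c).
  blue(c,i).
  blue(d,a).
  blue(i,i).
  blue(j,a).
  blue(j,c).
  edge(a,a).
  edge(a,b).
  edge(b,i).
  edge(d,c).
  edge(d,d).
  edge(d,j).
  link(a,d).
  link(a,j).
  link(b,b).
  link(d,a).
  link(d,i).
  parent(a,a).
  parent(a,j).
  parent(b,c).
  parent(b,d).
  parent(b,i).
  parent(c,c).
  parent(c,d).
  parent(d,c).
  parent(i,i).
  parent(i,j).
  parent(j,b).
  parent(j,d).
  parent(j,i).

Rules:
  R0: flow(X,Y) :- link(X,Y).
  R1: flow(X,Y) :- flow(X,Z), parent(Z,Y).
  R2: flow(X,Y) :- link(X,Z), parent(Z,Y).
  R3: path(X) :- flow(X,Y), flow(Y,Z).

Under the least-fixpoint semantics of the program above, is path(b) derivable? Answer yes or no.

yes

round 1: derive flow(a,d) via R0 from link(a,d)
round 1: derive flow(a,j) via R0 from link(a,j)
round 1: derive flow(b,b) via R0 from link(b,b)
round 1: derive flow(d,a) via R0 from link(d,a)
round 1: derive flow(d,i) via R0 from link(d,i)
round 1: derive flow(a,b) via R2 from link(a,j), parent(j,b)
round 1: derive flow(a,c) via R2 from link(a,d), parent(d,c)
round 1: derive flow(a,i) via R2 from link(a,j), parent(j,i)
round 1: derive flow(b,c) via R2 from link(b,b), parent(b,c)
round 1: derive flow(b,d) via R2 from link(b,b), parent(b,d)
round 1: derive flow(b,i) via R2 from link(b,b), parent(b,i)
round 1: derive flow(d,j) via R2 from link(d,a), parent(a,j)
round 2: derive flow(b,j) via R1 from flow(b,i), parent(i,j)
round 2: derive flow(d,b) via R1 from flow(d,j), parent(j,b)
round 2: derive flow(d,d) via R1 from flow(d,j), parent(j,d)
round 2: derive path(a) via R3 from flow(a,b), flow(b,b)
round 2: derive path(b) via R3 from flow(b,b), flow(b,b)
round 2: derive path(d) via R3 from flow(d,a), flow(a,b)
round 3: derive flow(d,c) via R1 from flow(d,b), parent(b,c)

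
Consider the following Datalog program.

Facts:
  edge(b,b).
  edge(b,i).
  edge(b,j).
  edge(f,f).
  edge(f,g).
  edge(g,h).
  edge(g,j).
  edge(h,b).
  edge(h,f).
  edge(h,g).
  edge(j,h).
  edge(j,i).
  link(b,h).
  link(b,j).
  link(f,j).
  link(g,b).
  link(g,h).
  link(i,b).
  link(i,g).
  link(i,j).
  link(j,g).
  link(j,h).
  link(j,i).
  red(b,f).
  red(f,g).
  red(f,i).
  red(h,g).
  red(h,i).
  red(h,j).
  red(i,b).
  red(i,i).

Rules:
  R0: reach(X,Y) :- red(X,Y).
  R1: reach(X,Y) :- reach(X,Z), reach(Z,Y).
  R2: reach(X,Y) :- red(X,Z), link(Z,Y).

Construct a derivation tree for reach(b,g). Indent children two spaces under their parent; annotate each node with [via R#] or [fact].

round 1: derive reach(b,f) via R0 from red(b,f)
round 1: derive reach(f,g) via R0 from red(f,g)
round 1: derive reach(f,i) via R0 from red(f,i)
round 1: derive reach(h,g) via R0 from red(h,g)
round 1: derive reach(h,i) via R0 from red(h,i)
round 1: derive reach(h,j) via R0 from red(h,j)
round 1: derive reach(i,b) via R0 from red(i,b)
round 1: derive reach(i,i) via R0 from red(i,i)
round 1: derive reach(b,j) via R2 from red(b,f), link(f,j)
round 1: derive reach(f,b) via R2 from red(f,g), link(g,b)
round 1: derive reach(f,h) via R2 from red(f,g), link(g,h)
round 1: derive reach(f,j) via R2 from red(f,i), link(i,j)
round 1: derive reach(h,b) via R2 from red(h,g), link(g,b)
round 1: derive reach(h,h) via R2 from red(h,g), link(g,h)
round 1: derive reach(i,g) via R2 from red(i,i), link(i,g)
round 1: derive reach(i,h) via R2 from red(i,b), link(b,h)
round 1: derive reach(i,j) via R2 from red(i,b), link(b,j)
round 2: derive reach(b,b) via R1 from reach(b,f), reach(f,b)
round 2: derive reach(b,g) via R1 from reach(b,f), reach(f,g)
round 2: derive reach(b,h) via R1 from reach(b,f), reach(f,h)
round 2: derive reach(b,i) via R1 from reach(b,f), reach(f,i)
round 2: derive reach(f,f) via R1 from reach(f,b), reach(b,f)
round 2: derive reach(h,f) via R1 from reach(h,b), reach(b,f)
round 2: derive reach(i,f) via R1 from reach(i,b), reach(b,f)

reach(b,g)  [via R1]
  reach(b,f)  [via R0]
    red(b,f)  [fact]
  reach(f,g)  [via R0]
    red(f,g)  [fact]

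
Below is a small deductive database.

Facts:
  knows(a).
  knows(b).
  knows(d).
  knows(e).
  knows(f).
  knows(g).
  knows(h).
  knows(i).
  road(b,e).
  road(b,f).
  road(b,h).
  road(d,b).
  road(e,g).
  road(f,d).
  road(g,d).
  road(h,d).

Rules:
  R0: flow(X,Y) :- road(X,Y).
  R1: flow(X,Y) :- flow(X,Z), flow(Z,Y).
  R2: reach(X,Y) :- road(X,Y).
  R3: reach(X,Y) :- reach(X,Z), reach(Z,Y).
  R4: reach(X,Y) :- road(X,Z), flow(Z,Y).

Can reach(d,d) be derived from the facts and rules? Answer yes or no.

yes

round 1: derive flow(b,e) via R0 from road(b,e)
round 1: derive flow(b,f) via R0 from road(b,f)
round 1: derive flow(b,h) via R0 from road(b,h)
round 1: derive flow(d,b) via R0 from road(d,b)
round 1: derive flow(e,g) via R0 from road(e,g)
round 1: derive flow(f,d) via R0 from road(f,d)
round 1: derive flow(g,d) via R0 from road(g,d)
round 1: derive flow(h,d) via R0 from road(h,d)
round 1: derive reach(b,e) via R2 from road(b,e)
round 1: derive reach(b,f) via R2 from road(b,f)
round 1: derive reach(b,h) via R2 from road(b,h)
round 1: derive reach(d,b) via R2 from road(d,b)
round 1: derive reach(e,g) via R2 from road(e,g)
round 1: derive reach(f,d) via R2 from road(f,d)
round 1: derive reach(g,d) via R2 from road(g,d)
round 1: derive reach(h,d) via R2 from road(h,d)
round 2: derive flow(b,d) via R1 from flow(b,f), flow(f,d)
round 2: derive flow(b,g) via R1 from flow(b,e), flow(e,g)
round 2: derive flow(d,e) via R1 from flow(d,b), flow(b,e)
round 2: derive flow(d,f) via R1 from flow(d,b), flow(b,f)
round 2: derive flow(d,h) via R1 from flow(d,b), flow(b,h)
round 2: derive flow(e,d) via R1 from flow(e,g), flow(g,d)
round 2: derive flow(f,b) via R1 from flow(f,d), flow(d,b)
round 2: derive flow(g,b) via R1 from flow(g,d), flow(d,b)
round 2: derive flow(h,b) via R1 from flow(h,d), flow(d,b)
round 2: derive reach(b,d) via R3 from reach(b,f), reach(f,d)
round 2: derive reach(b,g) via R3 from reach(b,e), reach(e,g)
round 2: derive reach(d,e) via R3 from reach(d,b), reach(b,e)
round 2: derive reach(d,f) via R3 from reach(d,b), reach(b,f)
round 2: derive reach(d,h) via R3 from reach(d,b), reach(b,h)
round 2: derive reach(e,d) via R3 from reach(e,g), reach(g,d)
round 2: derive reach(f,b) via R3 from reach(f,d), reach(d,b)
round 2: derive reach(g,b) via R3 from reach(g,d), reach(d,b)
round 2: derive reach(h,b) via R3 from reach(h,d), reach(d,b)
round 3: derive flow(b,b) via R1 from flow(b,d), flow(d,b)
round 3: derive flow(d,d) via R1 from flow(d,b), flow(b,d)
round 3: derive flow(d,g) via R1 from flow(d,b), flow(b,g)
round 3: derive flow(e,b) via R1 from flow(e,d), flow(d,b)
round 3: derive flow(e,e) via R1 from flow(e,d), flow(d,e)
round 3: derive flow(e,f) via R1 from flow(e,d), flow(d,f)
round 3: derive flow(e,h) via R1 from flow(e,d), flow(d,h)
round 3: derive flow(f,e) via R1 from flow(f,b), flow(b,e)
round 3: derive flow(f,f) via R1 from flow(f,b), flow(b,f)
round 3: derive flow(f,g) via R1 from flow(f,b), flow(b,g)
round 3: derive flow(f,h) via R1 from flow(f,b), flow(b,h)
round 3: derive flow(g,e) via R1 from flow(g,b), flow(b,e)
round 3: derive flow(g,f) via R1 from flow(g,b), flow(b,f)
round 3: derive flow(g,g) via R1 from flow(g,b), flow(b,g)
round 3: derive flow(g,h) via R1 from flow(g,b), flow(b,h)
round 3: derive flow(h,e) via R1 from flow(h,b), flow(b,e)
round 3: derive flow(h,f) via R1 from flow(h,b), flow(b,f)
round 3: derive flow(h,g) via R1 from flow(h,b), flow(b,g)
round 3: derive flow(h,h) via R1 from flow(h,b), flow(b,h)
round 3: derive reach(b,b) via R3 from reach(b,d), reach(d,b)
round 3: derive reach(d,d) via R3 from reach(d,b), reach(b,d)
round 3: derive reach(d,g) via R3 from reach(d,b), reach(b,g)
round 3: derive reach(e,b) via R3 from reach(e,d), reach(d,b)
round 3: derive reach(e,e) via R3 from reach(e,d), reach(d,e)
round 3: derive reach(e,f) via R3 from reach(e,d), reach(d,f)
round 3: derive reach(e,h) via R3 from reach(e,d), reach(d,h)
round 3: derive reach(f,e) via R3 from reach(f,b), reach(b,e)
round 3: derive reach(f,f) via R3 from reach(f,b), reach(b,f)
round 3: derive reach(f,g) via R3 from reach(f,b), reach(b,g)
round 3: derive reach(f,h) via R3 from reach(f,b), reach(b,h)
round 3: derive reach(g,e) via R3 from reach(g,b), reach(b,e)
round 3: derive reach(g,f) via R3 from reach(g,b), reach(b,f)
round 3: derive reach(g,g) via R3 from reach(g,b), reach(b,g)
round 3: derive reach(g,h) via R3 from reach(g,b), reach(b,h)
round 3: derive reach(h,e) via R3 from reach(h,b), reach(b,e)
round 3: derive reach(h,f) via R3 from reach(h,b), reach(b,f)
round 3: derive reach(h,g) via R3 from reach(h,b), reach(b,g)
round 3: derive reach(h,h) via R3 from reach(h,b), reach(b,h)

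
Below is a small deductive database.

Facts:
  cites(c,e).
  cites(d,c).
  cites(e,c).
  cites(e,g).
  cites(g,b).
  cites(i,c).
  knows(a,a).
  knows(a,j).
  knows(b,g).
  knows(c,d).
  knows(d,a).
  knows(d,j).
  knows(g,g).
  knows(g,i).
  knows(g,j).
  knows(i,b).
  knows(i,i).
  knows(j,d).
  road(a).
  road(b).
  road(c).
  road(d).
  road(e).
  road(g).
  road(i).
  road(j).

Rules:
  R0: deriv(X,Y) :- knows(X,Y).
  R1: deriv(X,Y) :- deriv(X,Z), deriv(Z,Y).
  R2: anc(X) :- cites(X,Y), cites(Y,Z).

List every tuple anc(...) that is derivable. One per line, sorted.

round 1: derive anc(c) via R2 from cites(c,e), cites(e,c)
round 1: derive anc(d) via R2 from cites(d,c), cites(c,e)
round 1: derive anc(e) via R2 from cites(e,c), cites(c,e)
round 1: derive anc(i) via R2 from cites(i,c), cites(c,e)

anc(c)
anc(d)
anc(e)
anc(i)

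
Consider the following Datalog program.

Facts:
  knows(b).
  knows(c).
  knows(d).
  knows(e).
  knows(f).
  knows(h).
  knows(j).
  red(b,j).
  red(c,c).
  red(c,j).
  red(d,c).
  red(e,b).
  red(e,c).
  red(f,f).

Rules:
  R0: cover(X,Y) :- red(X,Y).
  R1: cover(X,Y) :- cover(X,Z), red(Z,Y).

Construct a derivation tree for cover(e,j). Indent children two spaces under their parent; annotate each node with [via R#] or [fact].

cover(e,j)  [via R1]
  cover(e,b)  [via R0]
    red(e,b)  [fact]
  red(b,j)  [fact]

round 1: derive cover(b,j) via R0 from red(b,j)
round 1: derive cover(c,c) via R0 from red(c,c)
round 1: derive cover(c,j) via R0 from red(c,j)
round 1: derive cover(d,c) via R0 from red(d,c)
round 1: derive cover(e,b) via R0 from red(e,b)
round 1: derive cover(e,c) via R0 from red(e,c)
round 1: derive cover(f,f) via R0 from red(f,f)
round 2: derive cover(d,j) via R1 from cover(d,c), red(c,j)
round 2: derive cover(e,j) via R1 from cover(e,b), red(b,j)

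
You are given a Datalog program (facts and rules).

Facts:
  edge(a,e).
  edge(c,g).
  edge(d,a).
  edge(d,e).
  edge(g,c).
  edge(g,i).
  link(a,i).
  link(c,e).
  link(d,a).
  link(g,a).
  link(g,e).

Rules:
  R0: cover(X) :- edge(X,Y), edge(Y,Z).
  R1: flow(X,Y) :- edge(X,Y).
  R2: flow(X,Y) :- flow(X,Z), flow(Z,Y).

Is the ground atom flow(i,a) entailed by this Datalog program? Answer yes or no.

no

round 1: derive flow(a,e) via R1 from edge(a,e)
round 1: derive flow(c,g) via R1 from edge(c,g)
round 1: derive flow(d,a) via R1 from edge(d,a)
round 1: derive flow(d,e) via R1 from edge(d,e)
round 1: derive flow(g,c) via R1 from edge(g,c)
round 1: derive flow(g,i) via R1 from edge(g,i)
round 2: derive flow(c,c) via R2 from flow(c,g), flow(g,c)
round 2: derive flow(c,i) via R2 from flow(c,g), flow(g,i)
round 2: derive flow(g,g) via R2 from flow(g,c), flow(c,g)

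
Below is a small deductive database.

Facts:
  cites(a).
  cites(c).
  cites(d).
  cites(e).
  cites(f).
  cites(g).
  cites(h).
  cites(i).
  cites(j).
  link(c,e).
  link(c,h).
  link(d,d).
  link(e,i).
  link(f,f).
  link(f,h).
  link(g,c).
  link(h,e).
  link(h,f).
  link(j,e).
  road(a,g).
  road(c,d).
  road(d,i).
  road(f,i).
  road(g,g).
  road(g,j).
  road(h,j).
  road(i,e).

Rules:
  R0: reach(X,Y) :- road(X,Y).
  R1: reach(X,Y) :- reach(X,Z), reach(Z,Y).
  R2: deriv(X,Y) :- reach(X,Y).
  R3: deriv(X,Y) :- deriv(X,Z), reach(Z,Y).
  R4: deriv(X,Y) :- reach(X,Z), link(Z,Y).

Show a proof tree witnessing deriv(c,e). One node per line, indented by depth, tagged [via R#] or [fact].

deriv(c,e)  [via R3]
  deriv(c,d)  [via R2]
    reach(c,d)  [via R0]
      road(c,d)  [fact]
  reach(d,e)  [via R1]
    reach(d,i)  [via R0]
      road(d,i)  [fact]
    reach(i,e)  [via R0]
      road(i,e)  [fact]

round 1: derive reach(a,g) via R0 from road(a,g)
round 1: derive reach(c,d) via R0 from road(c,d)
round 1: derive reach(d,i) via R0 from road(d,i)
round 1: derive reach(f,i) via R0 from road(f,i)
round 1: derive reach(g,g) via R0 from road(g,g)
round 1: derive reach(g,j) via R0 from road(g,j)
round 1: derive reach(h,j) via R0 from road(h,j)
round 1: derive reach(i,e) via R0 from road(i,e)
round 2: derive reach(a,j) via R1 from reach(a,g), reach(g,j)
round 2: derive reach(c,i) via R1 from reach(c,d), reach(d,i)
round 2: derive reach(d,e) via R1 from reach(d,i), reach(i,e)
round 2: derive reach(f,e) via R1 from reach(f,i), reach(i,e)
round 2: derive deriv(a,g) via R2 from reach(a,g)
round 2: derive deriv(c,d) via R2 from reach(c,d)
round 2: derive deriv(d,i) via R2 from reach(d,i)
round 2: derive deriv(f,i) via R2 from reach(f,i)
round 2: derive deriv(g,g) via R2 from reach(g,g)
round 2: derive deriv(g,j) via R2 from reach(g,j)
round 2: derive deriv(h,j) via R2 from reach(h,j)
round 2: derive deriv(i,e) via R2 from reach(i,e)
round 2: derive deriv(a,c) via R4 from reach(a,g), link(g,c)
round 2: derive deriv(g,c) via R4 from reach(g,g), link(g,c)
round 2: derive deriv(g,e) via R4 from reach(g,j), link(j,e)
round 2: derive deriv(h,e) via R4 from reach(h,j), link(j,e)
round 2: derive deriv(i,i) via R4 from reach(i,e), link(e,i)
round 3: derive reach(c,e) via R1 from reach(c,d), reach(d,e)
round 3: derive deriv(a,j) via R2 from reach(a,j)
round 3: derive deriv(c,i) via R2 from reach(c,i)
round 3: derive deriv(d,e) via R2 from reach(d,e)
round 3: derive deriv(f,e) via R2 from reach(f,e)
round 3: derive deriv(a,d) via R3 from deriv(a,c), reach(c,d)
round 3: derive deriv(a,i) via R3 from deriv(a,c), reach(c,i)
round 3: derive deriv(c,e) via R3 from deriv(c,d), reach(d,e)
round 3: derive deriv(g,d) via R3 from deriv(g,c), reach(c,d)
round 3: derive deriv(g,i) via R3 from deriv(g,c), reach(c,i)
round 3: derive deriv(a,e) via R4 from reach(a,j), link(j,e)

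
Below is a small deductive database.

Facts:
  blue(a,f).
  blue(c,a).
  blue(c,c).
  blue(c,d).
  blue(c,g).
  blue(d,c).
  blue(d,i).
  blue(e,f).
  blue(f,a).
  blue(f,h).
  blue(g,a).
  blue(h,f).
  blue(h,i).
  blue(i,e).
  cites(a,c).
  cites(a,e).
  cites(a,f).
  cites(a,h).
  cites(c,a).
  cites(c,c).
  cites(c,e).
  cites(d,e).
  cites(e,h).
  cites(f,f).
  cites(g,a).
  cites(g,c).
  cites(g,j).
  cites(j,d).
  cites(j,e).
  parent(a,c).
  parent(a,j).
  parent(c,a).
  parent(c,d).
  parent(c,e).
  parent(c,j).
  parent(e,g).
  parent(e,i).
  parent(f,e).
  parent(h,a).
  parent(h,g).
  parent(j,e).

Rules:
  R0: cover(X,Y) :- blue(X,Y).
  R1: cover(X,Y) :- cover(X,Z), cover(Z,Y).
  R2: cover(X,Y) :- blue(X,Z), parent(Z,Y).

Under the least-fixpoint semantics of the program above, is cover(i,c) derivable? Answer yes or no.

yes

round 1: derive cover(a,f) via R0 from blue(a,f)
round 1: derive cover(c,a) via R0 from blue(c,a)
round 1: derive cover(c,c) via R0 from blue(c,c)
round 1: derive cover(c,d) via R0 from blue(c,d)
round 1: derive cover(c,g) via R0 from blue(c,g)
round 1: derive cover(d,c) via R0 from blue(d,c)
round 1: derive cover(d,i) via R0 from blue(d,i)
round 1: derive cover(e,f) via R0 from blue(e,f)
round 1: derive cover(f,a) via R0 from blue(f,a)
round 1: derive cover(f,h) via R0 from blue(f,h)
round 1: derive cover(g,a) via R0 from blue(g,a)
round 1: derive cover(h,f) via R0 from blue(h,f)
round 1: derive cover(h,i) via R0 from blue(h,i)
round 1: derive cover(i,e) via R0 from blue(i,e)
round 1: derive cover(a,e) via R2 from blue(a,f), parent(f,e)
round 1: derive cover(c,e) via R2 from blue(c,c), parent(c,e)
round 1: derive cover(c,j) via R2 from blue(c,a), parent(a,j)
round 1: derive cover(d,a) via R2 from blue(d,c), parent(c,a)
round 1: derive cover(d,d) via R2 from blue(d,c), parent(c,d)
round 1: derive cover(d,e) via R2 from blue(d,c), parent(c,e)
round 1: derive cover(d,j) via R2 from blue(d,c), parent(c,j)
round 1: derive cover(e,e) via R2 from blue(e,f), parent(f,e)
round 1: derive cover(f,c) via R2 from blue(f,a), parent(a,c)
round 1: derive cover(f,g) via R2 from blue(f,h), parent(h,g)
round 1: derive cover(f,j) via R2 from blue(f,a), parent(a,j)
round 1: derive cover(g,c) via R2 from blue(g,a), parent(a,c)
round 1: derive cover(g,j) via R2 from blue(g,a), parent(a,j)
round 1: derive cover(h,e) via R2 from blue(h,f), parent(f,e)
round 1: derive cover(i,g) via R2 from blue(i,e), parent(e,g)
round 1: derive cover(i,i) via R2 from blue(i,e), parent(e,i)
round 2: derive cover(a,a) via R1 from cover(a,f), cover(f,a)
round 2: derive cover(a,c) via R1 from cover(a,f), cover(f,c)
round 2: derive cover(a,g) via R1 from cover(a,f), cover(f,g)
round 2: derive cover(a,h) via R1 from cover(a,f), cover(f,h)
round 2: derive cover(a,j) via R1 from cover(a,f), cover(f,j)
round 2: derive cover(c,f) via R1 from cover(c,a), cover(a,f)
round 2: derive cover(c,i) via R1 from cover(c,d), cover(d,i)
round 2: derive cover(d,f) via R1 from cover(d,a), cover(a,f)
round 2: derive cover(d,g) via R1 from cover(d,c), cover(c,g)
round 2: derive cover(e,a) via R1 from cover(e,f), cover(f,a)
round 2: derive cover(e,c) via R1 from cover(e,f), cover(f,c)
round 2: derive cover(e,g) via R1 from cover(e,f), cover(f,g)
round 2: derive cover(e,h) via R1 from cover(e,f), cover(f,h)
round 2: derive cover(e,j) via R1 from cover(e,f), cover(f,j)
round 2: derive cover(f,d) via R1 from cover(f,c), cover(c,d)
round 2: derive cover(f,e) via R1 from cover(f,a), cover(a,e)
round 2: derive cover(f,f) via R1 from cover(f,a), cover(a,f)
round 2: derive cover(f,i) via R1 from cover(f,h), cover(h,i)
round 2: derive cover(g,d) via R1 from cover(g,c), cover(c,d)
round 2: derive cover(g,e) via R1 from cover(g,a), cover(a,e)
round 2: derive cover(g,f) via R1 from cover(g,a), cover(a,f)
round 2: derive cover(g,g) via R1 from cover(g,c), cover(c,g)
round 2: derive cover(h,a) via R1 from cover(h,f), cover(f,a)
round 2: derive cover(h,c) via R1 from cover(h,f), cover(f,c)
round 2: derive cover(h,g) via R1 from cover(h,f), cover(f,g)
round 2: derive cover(h,h) via R1 from cover(h,f), cover(f,h)
round 2: derive cover(h,j) via R1 from cover(h,f), cover(f,j)
round 2: derive cover(i,a) via R1 from cover(i,g), cover(g,a)
round 2: derive cover(i,c) via R1 from cover(i,g), cover(g,c)
round 2: derive cover(i,f) via R1 from cover(i,e), cover(e,f)
round 2: derive cover(i,j) via R1 from cover(i,g), cover(g,j)
round 3: derive cover(a,d) via R1 from cover(a,c), cover(c,d)
round 3: derive cover(a,i) via R1 from cover(a,c), cover(c,i)
round 3: derive cover(c,h) via R1 from cover(c,a), cover(a,h)
round 3: derive cover(d,h) via R1 from cover(d,a), cover(a,h)
round 3: derive cover(e,d) via R1 from cover(e,c), cover(c,d)
round 3: derive cover(e,i) via R1 from cover(e,c), cover(c,i)
round 3: derive cover(g,h) via R1 from cover(g,a), cover(a,h)
round 3: derive cover(g,i) via R1 from cover(g,c), cover(c,i)
round 3: derive cover(h,d) via R1 from cover(h,c), cover(c,d)
round 3: derive cover(i,d) via R1 from cover(i,c), cover(c,d)
round 3: derive cover(i,h) via R1 from cover(i,a), cover(a,h)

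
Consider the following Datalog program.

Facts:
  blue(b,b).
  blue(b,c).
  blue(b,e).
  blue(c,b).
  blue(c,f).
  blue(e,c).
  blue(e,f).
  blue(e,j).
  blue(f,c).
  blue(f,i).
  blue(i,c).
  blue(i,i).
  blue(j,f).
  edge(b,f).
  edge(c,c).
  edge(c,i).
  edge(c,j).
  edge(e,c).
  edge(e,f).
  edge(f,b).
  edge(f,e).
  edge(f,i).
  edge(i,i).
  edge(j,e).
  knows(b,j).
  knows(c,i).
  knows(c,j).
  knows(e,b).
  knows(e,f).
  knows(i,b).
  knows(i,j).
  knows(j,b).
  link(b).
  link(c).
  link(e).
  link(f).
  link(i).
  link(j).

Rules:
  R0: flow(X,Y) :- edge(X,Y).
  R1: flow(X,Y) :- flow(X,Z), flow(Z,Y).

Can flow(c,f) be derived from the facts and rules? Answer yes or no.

yes

round 1: derive flow(b,f) via R0 from edge(b,f)
round 1: derive flow(c,c) via R0 from edge(c,c)
round 1: derive flow(c,i) via R0 from edge(c,i)
round 1: derive flow(c,j) via R0 from edge(c,j)
round 1: derive flow(e,c) via R0 from edge(e,c)
round 1: derive flow(e,f) via R0 from edge(e,f)
round 1: derive flow(f,b) via R0 from edge(f,b)
round 1: derive flow(f,e) via R0 from edge(f,e)
round 1: derive flow(f,i) via R0 from edge(f,i)
round 1: derive flow(i,i) via R0 from edge(i,i)
round 1: derive flow(j,e) via R0 from edge(j,e)
round 2: derive flow(b,b) via R1 from flow(b,f), flow(f,b)
round 2: derive flow(b,e) via R1 from flow(b,f), flow(f,e)
round 2: derive flow(b,i) via R1 from flow(b,f), flow(f,i)
round 2: derive flow(c,e) via R1 from flow(c,j), flow(j,e)
round 2: derive flow(e,b) via R1 from flow(e,f), flow(f,b)
round 2: derive flow(e,e) via R1 from flow(e,f), flow(f,e)
round 2: derive flow(e,i) via R1 from flow(e,c), flow(c,i)
round 2: derive flow(e,j) via R1 from flow(e,c), flow(c,j)
round 2: derive flow(f,c) via R1 from flow(f,e), flow(e,c)
round 2: derive flow(f,f) via R1 from flow(f,b), flow(b,f)
round 2: derive flow(j,c) via R1 from flow(j,e), flow(e,c)
round 2: derive flow(j,f) via R1 from flow(j,e), flow(e,f)
round 3: derive flow(b,c) via R1 from flow(b,e), flow(e,c)
round 3: derive flow(b,j) via R1 from flow(b,e), flow(e,j)
round 3: derive flow(c,b) via R1 from flow(c,e), flow(e,b)
round 3: derive flow(c,f) via R1 from flow(c,e), flow(e,f)
round 3: derive flow(f,j) via R1 from flow(f,c), flow(c,j)
round 3: derive flow(j,b) via R1 from flow(j,e), flow(e,b)
round 3: derive flow(j,i) via R1 from flow(j,c), flow(c,i)
round 3: derive flow(j,j) via R1 from flow(j,c), flow(c,j)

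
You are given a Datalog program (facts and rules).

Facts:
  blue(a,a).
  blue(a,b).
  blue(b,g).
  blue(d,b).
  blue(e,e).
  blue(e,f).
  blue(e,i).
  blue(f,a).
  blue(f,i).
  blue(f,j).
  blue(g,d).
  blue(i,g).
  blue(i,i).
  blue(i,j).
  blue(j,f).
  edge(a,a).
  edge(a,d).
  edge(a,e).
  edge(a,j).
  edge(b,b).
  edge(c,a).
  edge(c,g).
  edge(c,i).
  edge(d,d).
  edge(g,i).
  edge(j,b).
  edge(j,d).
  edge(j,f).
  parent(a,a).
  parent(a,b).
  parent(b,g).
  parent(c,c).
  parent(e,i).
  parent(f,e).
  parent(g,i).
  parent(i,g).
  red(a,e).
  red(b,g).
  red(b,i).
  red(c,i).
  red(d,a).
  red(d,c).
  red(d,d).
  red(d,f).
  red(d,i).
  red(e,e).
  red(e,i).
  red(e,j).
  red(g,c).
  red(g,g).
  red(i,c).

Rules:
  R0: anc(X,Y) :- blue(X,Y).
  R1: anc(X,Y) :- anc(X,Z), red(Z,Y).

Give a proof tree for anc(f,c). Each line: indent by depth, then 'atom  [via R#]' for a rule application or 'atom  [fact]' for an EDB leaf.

round 1: derive anc(a,a) via R0 from blue(a,a)
round 1: derive anc(a,b) via R0 from blue(a,b)
round 1: derive anc(b,g) via R0 from blue(b,g)
round 1: derive anc(d,b) via R0 from blue(d,b)
round 1: derive anc(e,e) via R0 from blue(e,e)
round 1: derive anc(e,f) via R0 from blue(e,f)
round 1: derive anc(e,i) via R0 from blue(e,i)
round 1: derive anc(f,a) via R0 from blue(f,a)
round 1: derive anc(f,i) via R0 from blue(f,i)
round 1: derive anc(f,j) via R0 from blue(f,j)
round 1: derive anc(g,d) via R0 from blue(g,d)
round 1: derive anc(i,g) via R0 from blue(i,g)
round 1: derive anc(i,i) via R0 from blue(i,i)
round 1: derive anc(i,j) via R0 from blue(i,j)
round 1: derive anc(j,f) via R0 from blue(j,f)
round 2: derive anc(a,e) via R1 from anc(a,a), red(a,e)
round 2: derive anc(a,g) via R1 from anc(a,b), red(b,g)
round 2: derive anc(a,i) via R1 from anc(a,b), red(b,i)
round 2: derive anc(b,c) via R1 from anc(b,g), red(g,c)
round 2: derive anc(d,g) via R1 from anc(d,b), red(b,g)
round 2: derive anc(d,i) via R1 from anc(d,b), red(b,i)
round 2: derive anc(e,c) via R1 from anc(e,i), red(i,c)
round 2: derive anc(e,j) via R1 from anc(e,e), red(e,j)
round 2: derive anc(f,c) via R1 from anc(f,i), red(i,c)
round 2: derive anc(f,e) via R1 from anc(f,a), red(a,e)
round 2: derive anc(g,a) via R1 from anc(g,d), red(d,a)
round 2: derive anc(g,c) via R1 from anc(g,d), red(d,c)
round 2: derive anc(g,f) via R1 from anc(g,d), red(d,f)
round 2: derive anc(g,i) via R1 from anc(g,d), red(d,i)
round 2: derive anc(i,c) via R1 from anc(i,g), red(g,c)
round 3: derive anc(a,c) via R1 from anc(a,g), red(g,c)
round 3: derive anc(a,j) via R1 from anc(a,e), red(e,j)
round 3: derive anc(b,i) via R1 from anc(b,c), red(c,i)
round 3: derive anc(d,c) via R1 from anc(d,g), red(g,c)
round 3: derive anc(g,e) via R1 from anc(g,a), red(a,e)
round 4: derive anc(g,j) via R1 from anc(g,e), red(e,j)

anc(f,c)  [via R1]
  anc(f,i)  [via R0]
    blue(f,i)  [fact]
  red(i,c)  [fact]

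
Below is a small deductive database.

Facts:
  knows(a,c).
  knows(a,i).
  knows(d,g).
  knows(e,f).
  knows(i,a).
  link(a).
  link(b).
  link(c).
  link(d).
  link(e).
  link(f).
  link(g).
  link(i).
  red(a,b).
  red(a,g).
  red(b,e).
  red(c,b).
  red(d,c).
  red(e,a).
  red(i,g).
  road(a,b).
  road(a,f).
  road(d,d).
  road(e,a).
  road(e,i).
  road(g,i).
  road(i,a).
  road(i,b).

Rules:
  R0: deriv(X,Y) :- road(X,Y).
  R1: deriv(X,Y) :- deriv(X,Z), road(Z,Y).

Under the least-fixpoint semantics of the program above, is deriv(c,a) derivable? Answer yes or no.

no

round 1: derive deriv(a,b) via R0 from road(a,b)
round 1: derive deriv(a,f) via R0 from road(a,f)
round 1: derive deriv(d,d) via R0 from road(d,d)
round 1: derive deriv(e,a) via R0 from road(e,a)
round 1: derive deriv(e,i) via R0 from road(e,i)
round 1: derive deriv(g,i) via R0 from road(g,i)
round 1: derive deriv(i,a) via R0 from road(i,a)
round 1: derive deriv(i,b) via R0 from road(i,b)
round 2: derive deriv(e,b) via R1 from deriv(e,a), road(a,b)
round 2: derive deriv(e,f) via R1 from deriv(e,a), road(a,f)
round 2: derive deriv(g,a) via R1 from deriv(g,i), road(i,a)
round 2: derive deriv(g,b) via R1 from deriv(g,i), road(i,b)
round 2: derive deriv(i,f) via R1 from deriv(i,a), road(a,f)
round 3: derive deriv(g,f) via R1 from deriv(g,a), road(a,f)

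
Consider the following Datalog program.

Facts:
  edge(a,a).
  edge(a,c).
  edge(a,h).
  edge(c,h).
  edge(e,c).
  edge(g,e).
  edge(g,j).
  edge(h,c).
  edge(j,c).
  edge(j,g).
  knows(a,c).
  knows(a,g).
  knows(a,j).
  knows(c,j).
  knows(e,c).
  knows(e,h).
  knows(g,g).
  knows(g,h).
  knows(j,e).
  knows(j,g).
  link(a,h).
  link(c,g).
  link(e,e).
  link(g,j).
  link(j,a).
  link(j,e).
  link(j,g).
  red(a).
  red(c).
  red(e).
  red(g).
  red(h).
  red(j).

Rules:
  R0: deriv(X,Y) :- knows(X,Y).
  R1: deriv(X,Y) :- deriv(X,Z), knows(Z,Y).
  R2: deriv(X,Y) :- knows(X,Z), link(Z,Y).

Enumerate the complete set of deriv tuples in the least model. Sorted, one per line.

round 1: derive deriv(a,c) via R0 from knows(a,c)
round 1: derive deriv(a,g) via R0 from knows(a,g)
round 1: derive deriv(a,j) via R0 from knows(a,j)
round 1: derive deriv(c,j) via R0 from knows(c,j)
round 1: derive deriv(e,c) via R0 from knows(e,c)
round 1: derive deriv(e,h) via R0 from knows(e,h)
round 1: derive deriv(g,g) via R0 from knows(g,g)
round 1: derive deriv(g,h) via R0 from knows(g,h)
round 1: derive deriv(j,e) via R0 from knows(j,e)
round 1: derive deriv(j,g) via R0 from knows(j,g)
round 1: derive deriv(a,a) via R2 from knows(a,j), link(j,a)
round 1: derive deriv(a,e) via R2 from knows(a,j), link(j,e)
round 1: derive deriv(c,a) via R2 from knows(c,j), link(j,a)
round 1: derive deriv(c,e) via R2 from knows(c,j), link(j,e)
round 1: derive deriv(c,g) via R2 from knows(c,j), link(j,g)
round 1: derive deriv(e,g) via R2 from knows(e,c), link(c,g)
round 1: derive deriv(g,j) via R2 from knows(g,g), link(g,j)
round 1: derive deriv(j,j) via R2 from knows(j,g), link(g,j)
round 2: derive deriv(a,h) via R1 from deriv(a,e), knows(e,h)
round 2: derive deriv(c,c) via R1 from deriv(c,a), knows(a,c)
round 2: derive deriv(c,h) via R1 from deriv(c,e), knows(e,h)
round 2: derive deriv(e,j) via R1 from deriv(e,c), knows(c,j)
round 2: derive deriv(g,e) via R1 from deriv(g,j), knows(j,e)
round 2: derive deriv(j,c) via R1 from deriv(j,e), knows(e,c)
round 2: derive deriv(j,h) via R1 from deriv(j,e), knows(e,h)
round 3: derive deriv(e,e) via R1 from deriv(e,j), knows(j,e)
round 3: derive deriv(g,c) via R1 from deriv(g,e), knows(e,c)

deriv(a,a)
deriv(a,c)
deriv(a,e)
deriv(a,g)
deriv(a,h)
deriv(a,j)
deriv(c,a)
deriv(c,c)
deriv(c,e)
deriv(c,g)
deriv(c,h)
deriv(c,j)
deriv(e,c)
deriv(e,e)
deriv(e,g)
deriv(e,h)
deriv(e,j)
deriv(g,c)
deriv(g,e)
deriv(g,g)
deriv(g,h)
deriv(g,j)
deriv(j,c)
deriv(j,e)
deriv(j,g)
deriv(j,h)
deriv(j,j)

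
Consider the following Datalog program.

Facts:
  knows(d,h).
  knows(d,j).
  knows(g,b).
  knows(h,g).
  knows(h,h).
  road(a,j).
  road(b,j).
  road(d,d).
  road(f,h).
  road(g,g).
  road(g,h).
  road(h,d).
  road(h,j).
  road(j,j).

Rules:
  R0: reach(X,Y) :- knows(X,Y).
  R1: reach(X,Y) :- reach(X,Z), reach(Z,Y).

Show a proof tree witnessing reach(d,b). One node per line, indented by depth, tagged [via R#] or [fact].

reach(d,b)  [via R1]
  reach(d,g)  [via R1]
    reach(d,h)  [via R0]
      knows(d,h)  [fact]
    reach(h,g)  [via R0]
      knows(h,g)  [fact]
  reach(g,b)  [via R0]
    knows(g,b)  [fact]

round 1: derive reach(d,h) via R0 from knows(d,h)
round 1: derive reach(d,j) via R0 from knows(d,j)
round 1: derive reach(g,b) via R0 from knows(g,b)
round 1: derive reach(h,g) via R0 from knows(h,g)
round 1: derive reach(h,h) via R0 from knows(h,h)
round 2: derive reach(d,g) via R1 from reach(d,h), reach(h,g)
round 2: derive reach(h,b) via R1 from reach(h,g), reach(g,b)
round 3: derive reach(d,b) via R1 from reach(d,g), reach(g,b)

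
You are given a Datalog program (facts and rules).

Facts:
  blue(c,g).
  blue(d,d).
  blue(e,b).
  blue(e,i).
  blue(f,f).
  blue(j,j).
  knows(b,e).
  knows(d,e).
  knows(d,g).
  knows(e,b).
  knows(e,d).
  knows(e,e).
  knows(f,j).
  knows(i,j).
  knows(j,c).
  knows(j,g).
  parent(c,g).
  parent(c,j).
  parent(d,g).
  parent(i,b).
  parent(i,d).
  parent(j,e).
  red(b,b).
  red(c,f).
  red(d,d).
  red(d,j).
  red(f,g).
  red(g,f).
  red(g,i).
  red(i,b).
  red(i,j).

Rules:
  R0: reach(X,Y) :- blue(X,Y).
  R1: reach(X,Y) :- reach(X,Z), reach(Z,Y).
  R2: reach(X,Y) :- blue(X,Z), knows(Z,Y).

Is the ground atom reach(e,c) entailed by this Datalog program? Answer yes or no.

round 1: derive reach(c,g) via R0 from blue(c,g)
round 1: derive reach(d,d) via R0 from blue(d,d)
round 1: derive reach(e,b) via R0 from blue(e,b)
round 1: derive reach(e,i) via R0 from blue(e,i)
round 1: derive reach(f,f) via R0 from blue(f,f)
round 1: derive reach(j,j) via R0 from blue(j,j)
round 1: derive reach(d,e) via R2 from blue(d,d), knows(d,e)
round 1: derive reach(d,g) via R2 from blue(d,d), knows(d,g)
round 1: derive reach(e,e) via R2 from blue(e,b), knows(b,e)
round 1: derive reach(e,j) via R2 from blue(e,i), knows(i,j)
round 1: derive reach(f,j) via R2 from blue(f,f), knows(f,j)
round 1: derive reach(j,c) via R2 from blue(j,j), knows(j,c)
round 1: derive reach(j,g) via R2 from blue(j,j), knows(j,g)
round 2: derive reach(d,b) via R1 from reach(d,e), reach(e,b)
round 2: derive reach(d,i) via R1 from reach(d,e), reach(e,i)
round 2: derive reach(d,j) via R1 from reach(d,e), reach(e,j)
round 2: derive reach(e,c) via R1 from reach(e,j), reach(j,c)
round 2: derive reach(e,g) via R1 from reach(e,j), reach(j,g)
round 2: derive reach(f,c) via R1 from reach(f,j), reach(j,c)
round 2: derive reach(f,g) via R1 from reach(f,j), reach(j,g)
round 3: derive reach(d,c) via R1 from reach(d,e), reach(e,c)

yes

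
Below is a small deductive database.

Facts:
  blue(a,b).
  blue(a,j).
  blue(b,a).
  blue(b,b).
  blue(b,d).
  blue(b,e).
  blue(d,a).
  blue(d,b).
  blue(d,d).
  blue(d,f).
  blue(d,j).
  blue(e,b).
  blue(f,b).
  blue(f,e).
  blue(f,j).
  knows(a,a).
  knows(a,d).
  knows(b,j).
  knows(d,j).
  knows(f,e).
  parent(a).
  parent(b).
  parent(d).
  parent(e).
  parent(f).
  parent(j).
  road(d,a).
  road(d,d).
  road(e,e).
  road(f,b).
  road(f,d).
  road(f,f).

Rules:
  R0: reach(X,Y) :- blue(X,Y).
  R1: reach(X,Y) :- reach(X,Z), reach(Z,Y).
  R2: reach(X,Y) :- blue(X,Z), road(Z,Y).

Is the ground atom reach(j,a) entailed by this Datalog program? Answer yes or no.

no

round 1: derive reach(a,b) via R0 from blue(a,b)
round 1: derive reach(a,j) via R0 from blue(a,j)
round 1: derive reach(b,a) via R0 from blue(b,a)
round 1: derive reach(b,b) via R0 from blue(b,b)
round 1: derive reach(b,d) via R0 from blue(b,d)
round 1: derive reach(b,e) via R0 from blue(b,e)
round 1: derive reach(d,a) via R0 from blue(d,a)
round 1: derive reach(d,b) via R0 from blue(d,b)
round 1: derive reach(d,d) via R0 from blue(d,d)
round 1: derive reach(d,f) via R0 from blue(d,f)
round 1: derive reach(d,j) via R0 from blue(d,j)
round 1: derive reach(e,b) via R0 from blue(e,b)
round 1: derive reach(f,b) via R0 from blue(f,b)
round 1: derive reach(f,e) via R0 from blue(f,e)
round 1: derive reach(f,j) via R0 from blue(f,j)
round 2: derive reach(a,a) via R1 from reach(a,b), reach(b,a)
round 2: derive reach(a,d) via R1 from reach(a,b), reach(b,d)
round 2: derive reach(a,e) via R1 from reach(a,b), reach(b,e)
round 2: derive reach(b,f) via R1 from reach(b,d), reach(d,f)
round 2: derive reach(b,j) via R1 from reach(b,a), reach(a,j)
round 2: derive reach(d,e) via R1 from reach(d,b), reach(b,e)
round 2: derive reach(e,a) via R1 from reach(e,b), reach(b,a)
round 2: derive reach(e,d) via R1 from reach(e,b), reach(b,d)
round 2: derive reach(e,e) via R1 from reach(e,b), reach(b,e)
round 2: derive reach(f,a) via R1 from reach(f,b), reach(b,a)
round 2: derive reach(f,d) via R1 from reach(f,b), reach(b,d)
round 3: derive reach(a,f) via R1 from reach(a,b), reach(b,f)
round 3: derive reach(e,f) via R1 from reach(e,b), reach(b,f)
round 3: derive reach(e,j) via R1 from reach(e,a), reach(a,j)
round 3: derive reach(f,f) via R1 from reach(f,b), reach(b,f)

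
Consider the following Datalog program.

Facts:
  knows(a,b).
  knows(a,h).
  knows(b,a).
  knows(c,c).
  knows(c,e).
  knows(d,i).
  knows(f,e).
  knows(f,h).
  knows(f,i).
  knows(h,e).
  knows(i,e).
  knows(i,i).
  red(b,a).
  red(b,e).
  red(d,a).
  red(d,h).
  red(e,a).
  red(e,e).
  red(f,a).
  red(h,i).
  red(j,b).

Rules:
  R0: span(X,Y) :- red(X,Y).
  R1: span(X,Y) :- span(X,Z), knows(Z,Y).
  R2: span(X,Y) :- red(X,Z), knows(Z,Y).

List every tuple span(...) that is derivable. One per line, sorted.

span(b,a)
span(b,b)
span(b,e)
span(b,h)
span(d,a)
span(d,b)
span(d,e)
span(d,h)
span(e,a)
span(e,b)
span(e,e)
span(e,h)
span(f,a)
span(f,b)
span(f,e)
span(f,h)
span(h,e)
span(h,i)
span(j,a)
span(j,b)
span(j,e)
span(j,h)

round 1: derive span(b,a) via R0 from red(b,a)
round 1: derive span(b,e) via R0 from red(b,e)
round 1: derive span(d,a) via R0 from red(d,a)
round 1: derive span(d,h) via R0 from red(d,h)
round 1: derive span(e,a) via R0 from red(e,a)
round 1: derive span(e,e) via R0 from red(e,e)
round 1: derive span(f,a) via R0 from red(f,a)
round 1: derive span(h,i) via R0 from red(h,i)
round 1: derive span(j,b) via R0 from red(j,b)
round 1: derive span(b,b) via R2 from red(b,a), knows(a,b)
round 1: derive span(b,h) via R2 from red(b,a), knows(a,h)
round 1: derive span(d,b) via R2 from red(d,a), knows(a,b)
round 1: derive span(d,e) via R2 from red(d,h), knows(h,e)
round 1: derive span(e,b) via R2 from red(e,a), knows(a,b)
round 1: derive span(e,h) via R2 from red(e,a), knows(a,h)
round 1: derive span(f,b) via R2 from red(f,a), knows(a,b)
round 1: derive span(f,h) via R2 from red(f,a), knows(a,h)
round 1: derive span(h,e) via R2 from red(h,i), knows(i,e)
round 1: derive span(j,a) via R2 from red(j,b), knows(b,a)
round 2: derive span(f,e) via R1 from span(f,h), knows(h,e)
round 2: derive span(j,h) via R1 from span(j,a), knows(a,h)
round 3: derive span(j,e) via R1 from span(j,h), knows(h,e)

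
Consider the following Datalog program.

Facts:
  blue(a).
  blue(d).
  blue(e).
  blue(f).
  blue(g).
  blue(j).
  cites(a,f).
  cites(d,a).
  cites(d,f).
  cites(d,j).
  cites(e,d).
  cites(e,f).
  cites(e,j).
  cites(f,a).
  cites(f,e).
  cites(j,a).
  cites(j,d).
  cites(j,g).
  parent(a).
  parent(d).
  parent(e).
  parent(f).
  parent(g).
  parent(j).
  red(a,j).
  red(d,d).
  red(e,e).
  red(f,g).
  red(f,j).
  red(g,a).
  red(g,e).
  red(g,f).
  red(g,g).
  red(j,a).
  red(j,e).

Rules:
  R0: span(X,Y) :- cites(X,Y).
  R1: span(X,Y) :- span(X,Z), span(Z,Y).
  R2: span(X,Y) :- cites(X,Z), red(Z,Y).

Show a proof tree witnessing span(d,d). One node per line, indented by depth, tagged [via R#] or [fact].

span(d,d)  [via R1]
  span(d,e)  [via R2]
    cites(d,j)  [fact]
    red(j,e)  [fact]
  span(e,d)  [via R0]
    cites(e,d)  [fact]

round 1: derive span(a,f) via R0 from cites(a,f)
round 1: derive span(d,a) via R0 from cites(d,a)
round 1: derive span(d,f) via R0 from cites(d,f)
round 1: derive span(d,j) via R0 from cites(d,j)
round 1: derive span(e,d) via R0 from cites(e,d)
round 1: derive span(e,f) via R0 from cites(e,f)
round 1: derive span(e,j) via R0 from cites(e,j)
round 1: derive span(f,a) via R0 from cites(f,a)
round 1: derive span(f,e) via R0 from cites(f,e)
round 1: derive span(j,a) via R0 from cites(j,a)
round 1: derive span(j,d) via R0 from cites(j,d)
round 1: derive span(j,g) via R0 from cites(j,g)
round 1: derive span(a,g) via R2 from cites(a,f), red(f,g)
round 1: derive span(a,j) via R2 from cites(a,f), red(f,j)
round 1: derive span(d,e) via R2 from cites(d,j), red(j,e)
round 1: derive span(d,g) via R2 from cites(d,f), red(f,g)
round 1: derive span(e,a) via R2 from cites(e,j), red(j,a)
round 1: derive span(e,e) via R2 from cites(e,j), red(j,e)
round 1: derive span(e,g) via R2 from cites(e,f), red(f,g)
round 1: derive span(f,j) via R2 from cites(f,a), red(a,j)
round 1: derive span(j,e) via R2 from cites(j,g), red(g,e)
round 1: derive span(j,f) via R2 from cites(j,g), red(g,f)
round 1: derive span(j,j) via R2 from cites(j,a), red(a,j)
round 2: derive span(a,a) via R1 from span(a,f), span(f,a)
round 2: derive span(a,d) via R1 from span(a,j), span(j,d)
round 2: derive span(a,e) via R1 from span(a,f), span(f,e)
round 2: derive span(d,d) via R1 from span(d,e), span(e,d)
round 2: derive span(f,d) via R1 from span(f,e), span(e,d)
round 2: derive span(f,f) via R1 from span(f,a), span(a,f)
round 2: derive span(f,g) via R1 from span(f,a), span(a,g)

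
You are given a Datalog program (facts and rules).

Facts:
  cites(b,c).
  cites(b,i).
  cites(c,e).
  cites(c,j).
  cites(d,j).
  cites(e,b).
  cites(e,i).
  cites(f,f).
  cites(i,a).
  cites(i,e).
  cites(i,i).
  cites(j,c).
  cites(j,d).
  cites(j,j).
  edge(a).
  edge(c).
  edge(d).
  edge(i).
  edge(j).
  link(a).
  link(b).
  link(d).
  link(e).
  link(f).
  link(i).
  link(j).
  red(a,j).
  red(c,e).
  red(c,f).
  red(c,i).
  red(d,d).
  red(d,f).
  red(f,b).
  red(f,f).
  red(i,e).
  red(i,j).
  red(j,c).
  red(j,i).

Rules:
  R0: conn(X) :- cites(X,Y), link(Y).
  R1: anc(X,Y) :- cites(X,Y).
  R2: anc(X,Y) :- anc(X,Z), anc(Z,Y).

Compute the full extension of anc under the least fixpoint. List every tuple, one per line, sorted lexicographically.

anc(b,a)
anc(b,b)
anc(b,c)
anc(b,d)
anc(b,e)
anc(b,i)
anc(b,j)
anc(c,a)
anc(c,b)
anc(c,c)
anc(c,d)
anc(c,e)
anc(c,i)
anc(c,j)
anc(d,a)
anc(d,b)
anc(d,c)
anc(d,d)
anc(d,e)
anc(d,i)
anc(d,j)
anc(e,a)
anc(e,b)
anc(e,c)
anc(e,d)
anc(e,e)
anc(e,i)
anc(e,j)
anc(f,f)
anc(i,a)
anc(i,b)
anc(i,c)
anc(i,d)
anc(i,e)
anc(i,i)
anc(i,j)
anc(j,a)
anc(j,b)
anc(j,c)
anc(j,d)
anc(j,e)
anc(j,i)
anc(j,j)

round 1: derive anc(b,c) via R1 from cites(b,c)
round 1: derive anc(b,i) via R1 from cites(b,i)
round 1: derive anc(c,e) via R1 from cites(c,e)
round 1: derive anc(c,j) via R1 from cites(c,j)
round 1: derive anc(d,j) via R1 from cites(d,j)
round 1: derive anc(e,b) via R1 from cites(e,b)
round 1: derive anc(e,i) via R1 from cites(e,i)
round 1: derive anc(f,f) via R1 from cites(f,f)
round 1: derive anc(i,a) via R1 from cites(i,a)
round 1: derive anc(i,e) via R1 from cites(i,e)
round 1: derive anc(i,i) via R1 from cites(i,i)
round 1: derive anc(j,c) via R1 from cites(j,c)
round 1: derive anc(j,d) via R1 from cites(j,d)
round 1: derive anc(j,j) via R1 from cites(j,j)
round 2: derive anc(b,a) via R2 from anc(b,i), anc(i,a)
round 2: derive anc(b,e) via R2 from anc(b,c), anc(c,e)
round 2: derive anc(b,j) via R2 from anc(b,c), anc(c,j)
round 2: derive anc(c,b) via R2 from anc(c,e), anc(e,b)
round 2: derive anc(c,c) via R2 from anc(c,j), anc(j,c)
round 2: derive anc(c,d) via R2 from anc(c,j), anc(j,d)
round 2: derive anc(c,i) via R2 from anc(c,e), anc(e,i)
round 2: derive anc(d,c) via R2 from anc(d,j), anc(j,c)
round 2: derive anc(d,d) via R2 from anc(d,j), anc(j,d)
round 2: derive anc(e,a) via R2 from anc(e,i), anc(i,a)
round 2: derive anc(e,c) via R2 from anc(e,b), anc(b,c)
round 2: derive anc(e,e) via R2 from anc(e,i), anc(i,e)
round 2: derive anc(i,b) via R2 from anc(i,e), anc(e,b)
round 2: derive anc(j,e) via R2 from anc(j,c), anc(c,e)
round 3: derive anc(b,b) via R2 from anc(b,c), anc(c,b)
round 3: derive anc(b,d) via R2 from anc(b,c), anc(c,d)
round 3: derive anc(c,a) via R2 from anc(c,b), anc(b,a)
round 3: derive anc(d,b) via R2 from anc(d,c), anc(c,b)
round 3: derive anc(d,e) via R2 from anc(d,c), anc(c,e)
round 3: derive anc(d,i) via R2 from anc(d,c), anc(c,i)
round 3: derive anc(e,d) via R2 from anc(e,c), anc(c,d)
round 3: derive anc(e,j) via R2 from anc(e,b), anc(b,j)
round 3: derive anc(i,c) via R2 from anc(i,b), anc(b,c)
round 3: derive anc(i,j) via R2 from anc(i,b), anc(b,j)
round 3: derive anc(j,a) via R2 from anc(j,e), anc(e,a)
round 3: derive anc(j,b) via R2 from anc(j,c), anc(c,b)
round 3: derive anc(j,i) via R2 from anc(j,c), anc(c,i)
round 4: derive anc(d,a) via R2 from anc(d,b), anc(b,a)
round 4: derive anc(i,d) via R2 from anc(i,b), anc(b,d)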